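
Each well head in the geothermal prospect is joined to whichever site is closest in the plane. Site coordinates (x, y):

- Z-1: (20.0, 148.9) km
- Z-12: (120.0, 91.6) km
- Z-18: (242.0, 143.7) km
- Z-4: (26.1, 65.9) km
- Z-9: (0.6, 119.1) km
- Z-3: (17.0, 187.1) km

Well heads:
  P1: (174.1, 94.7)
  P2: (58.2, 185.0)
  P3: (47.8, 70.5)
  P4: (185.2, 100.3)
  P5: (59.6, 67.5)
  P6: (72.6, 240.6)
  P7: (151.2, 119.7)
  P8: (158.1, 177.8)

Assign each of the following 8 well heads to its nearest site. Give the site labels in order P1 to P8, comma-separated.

P1 → Z-12 (d²=2936.42)
P2 → Z-3 (d²=1701.85)
P3 → Z-4 (d²=492.05)
P4 → Z-12 (d²=4326.73)
P5 → Z-4 (d²=1124.81)
P6 → Z-3 (d²=5953.61)
P7 → Z-12 (d²=1763.05)
P8 → Z-18 (d²=8202.02)

Z-12, Z-3, Z-4, Z-12, Z-4, Z-3, Z-12, Z-18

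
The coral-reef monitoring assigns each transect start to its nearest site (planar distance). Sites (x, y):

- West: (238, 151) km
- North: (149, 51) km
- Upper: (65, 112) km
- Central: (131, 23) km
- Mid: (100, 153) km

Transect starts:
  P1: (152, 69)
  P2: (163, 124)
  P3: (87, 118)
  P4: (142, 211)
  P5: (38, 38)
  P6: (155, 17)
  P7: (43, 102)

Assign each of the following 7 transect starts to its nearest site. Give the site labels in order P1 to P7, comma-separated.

P1 → North (d²=333.00)
P2 → Mid (d²=4810.00)
P3 → Upper (d²=520.00)
P4 → Mid (d²=5128.00)
P5 → Upper (d²=6205.00)
P6 → Central (d²=612.00)
P7 → Upper (d²=584.00)

North, Mid, Upper, Mid, Upper, Central, Upper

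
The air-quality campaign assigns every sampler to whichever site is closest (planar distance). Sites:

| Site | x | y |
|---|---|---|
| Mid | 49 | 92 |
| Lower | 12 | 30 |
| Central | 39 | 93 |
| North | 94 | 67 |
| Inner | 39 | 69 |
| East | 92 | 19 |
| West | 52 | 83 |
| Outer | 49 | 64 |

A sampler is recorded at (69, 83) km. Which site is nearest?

Squared distances to each site:
Mid: 481.000; Lower: 6058.000; Central: 1000.000; North: 881.000; Inner: 1096.000; East: 4625.000; West: 289.000; Outer: 761.000.
Minimum at West.

West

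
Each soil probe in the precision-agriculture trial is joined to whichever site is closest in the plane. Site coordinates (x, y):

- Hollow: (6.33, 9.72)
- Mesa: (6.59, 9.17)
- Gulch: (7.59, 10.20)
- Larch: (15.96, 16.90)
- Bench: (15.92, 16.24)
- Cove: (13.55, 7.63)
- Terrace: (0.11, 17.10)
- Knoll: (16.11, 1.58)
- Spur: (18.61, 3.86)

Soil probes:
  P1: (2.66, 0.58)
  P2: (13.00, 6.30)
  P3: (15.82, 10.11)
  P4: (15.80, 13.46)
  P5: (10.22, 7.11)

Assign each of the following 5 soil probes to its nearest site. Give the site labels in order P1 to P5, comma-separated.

Mesa, Cove, Cove, Bench, Cove

P1 → Mesa (d²=89.23)
P2 → Cove (d²=2.07)
P3 → Cove (d²=11.30)
P4 → Bench (d²=7.74)
P5 → Cove (d²=11.36)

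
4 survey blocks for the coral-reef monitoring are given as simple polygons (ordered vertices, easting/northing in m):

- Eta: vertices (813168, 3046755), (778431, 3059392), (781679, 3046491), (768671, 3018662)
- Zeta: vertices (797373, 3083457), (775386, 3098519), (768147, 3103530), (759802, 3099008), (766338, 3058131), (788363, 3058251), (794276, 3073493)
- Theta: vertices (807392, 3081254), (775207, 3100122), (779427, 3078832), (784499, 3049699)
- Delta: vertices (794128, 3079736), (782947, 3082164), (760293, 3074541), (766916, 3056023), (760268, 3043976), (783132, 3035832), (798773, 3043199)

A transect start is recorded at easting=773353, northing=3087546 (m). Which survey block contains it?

Cast a ray rightward from (773353, 3087546). For each polygon, the edges (by vertex number in listed order) whose endpoints lie on opposite sides of northing = 3087546, where each meets that height, and whether that is right or left of the point:
Eta: no edge straddles that height → 0 crossings.
Zeta: 1–2 at easting≈791404.0 (right), 4–5 at easting≈761634.7 (left) → 1 crossing.
Theta: 1–2 at easting≈796659.1 (right), 2–3 at easting≈777699.8 (right) → 2 crossings.
Delta: no edge straddles that height → 0 crossings.
Only Zeta has an odd count, so the point is inside Zeta.

Zeta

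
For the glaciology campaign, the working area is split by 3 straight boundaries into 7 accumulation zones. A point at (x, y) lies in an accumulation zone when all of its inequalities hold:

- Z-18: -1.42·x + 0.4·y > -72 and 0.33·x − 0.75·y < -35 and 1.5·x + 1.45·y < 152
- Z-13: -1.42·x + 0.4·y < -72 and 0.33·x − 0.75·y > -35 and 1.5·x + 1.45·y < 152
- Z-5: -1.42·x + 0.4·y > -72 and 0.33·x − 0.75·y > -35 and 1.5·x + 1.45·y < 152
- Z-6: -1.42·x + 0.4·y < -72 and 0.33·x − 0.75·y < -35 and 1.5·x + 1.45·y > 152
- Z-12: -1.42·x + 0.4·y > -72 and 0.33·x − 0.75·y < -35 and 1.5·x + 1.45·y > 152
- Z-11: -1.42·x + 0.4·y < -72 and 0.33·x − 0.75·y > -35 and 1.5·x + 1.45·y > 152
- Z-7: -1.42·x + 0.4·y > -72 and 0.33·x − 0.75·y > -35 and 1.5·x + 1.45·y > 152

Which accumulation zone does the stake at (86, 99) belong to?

Z-6

-1.42·86 + 0.4·99 = -82.520, which is < -72
0.33·86 − 0.75·99 = -45.870, which is < -35
1.5·86 + 1.45·99 = 272.550, which is > 152
This sign pattern matches Z-6.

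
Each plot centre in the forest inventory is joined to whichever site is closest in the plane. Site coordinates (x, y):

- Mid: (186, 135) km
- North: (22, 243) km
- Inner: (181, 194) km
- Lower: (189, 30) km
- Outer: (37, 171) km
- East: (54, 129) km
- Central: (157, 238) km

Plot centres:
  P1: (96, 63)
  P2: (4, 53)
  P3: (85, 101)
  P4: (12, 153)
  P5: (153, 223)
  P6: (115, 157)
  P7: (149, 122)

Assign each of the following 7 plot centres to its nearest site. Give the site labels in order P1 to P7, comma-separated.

East, East, East, Outer, Central, East, Mid

P1 → East (d²=6120.00)
P2 → East (d²=8276.00)
P3 → East (d²=1745.00)
P4 → Outer (d²=949.00)
P5 → Central (d²=241.00)
P6 → East (d²=4505.00)
P7 → Mid (d²=1538.00)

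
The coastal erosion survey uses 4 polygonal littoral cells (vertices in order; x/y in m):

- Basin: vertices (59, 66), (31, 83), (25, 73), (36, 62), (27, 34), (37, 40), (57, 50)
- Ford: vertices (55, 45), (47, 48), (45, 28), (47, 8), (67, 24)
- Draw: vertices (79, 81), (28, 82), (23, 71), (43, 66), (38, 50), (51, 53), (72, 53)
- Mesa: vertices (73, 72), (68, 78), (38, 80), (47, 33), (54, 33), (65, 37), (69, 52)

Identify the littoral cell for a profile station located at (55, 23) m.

Ford

Cast a ray rightward from (55, 23). For each polygon, the edges (by vertex number in listed order) whose endpoints lie on opposite sides of y = 23, where each meets that height, and whether that is right or left of the point:
Basin: no edge straddles that height → 0 crossings.
Ford: 3–4 at x≈45.5 (left), 4–5 at x≈65.8 (right) → 1 crossing.
Draw: no edge straddles that height → 0 crossings.
Mesa: no edge straddles that height → 0 crossings.
Only Ford has an odd count, so the point is inside Ford.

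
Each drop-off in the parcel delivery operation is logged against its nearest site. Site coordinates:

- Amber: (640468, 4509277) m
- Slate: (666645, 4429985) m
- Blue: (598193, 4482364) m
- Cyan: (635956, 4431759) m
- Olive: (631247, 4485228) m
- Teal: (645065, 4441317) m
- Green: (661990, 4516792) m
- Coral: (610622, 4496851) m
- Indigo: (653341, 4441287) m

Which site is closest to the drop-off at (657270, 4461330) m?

Squared distances to each site:
Amber: 2581222013.000; Slate: 1070399650.000; Blue: 3932521085.000; Cyan: 1328730637.000; Olive: 1248310933.000; Teal: 549482194.000; Green: 3098311844.000; Coral: 3437777345.000; Indigo: 417158890.000.
Minimum at Indigo.

Indigo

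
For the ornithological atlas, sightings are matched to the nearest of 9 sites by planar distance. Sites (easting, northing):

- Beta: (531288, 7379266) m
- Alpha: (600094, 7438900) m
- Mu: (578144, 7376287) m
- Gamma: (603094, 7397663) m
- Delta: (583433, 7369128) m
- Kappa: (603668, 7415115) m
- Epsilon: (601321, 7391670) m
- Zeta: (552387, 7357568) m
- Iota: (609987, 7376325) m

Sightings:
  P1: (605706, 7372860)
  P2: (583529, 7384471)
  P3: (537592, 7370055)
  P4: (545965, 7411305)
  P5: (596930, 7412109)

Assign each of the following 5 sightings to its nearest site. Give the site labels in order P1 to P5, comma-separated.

Iota, Mu, Beta, Beta, Kappa

P1 → Iota (d²=30333186.00)
P2 → Mu (d²=95976081.00)
P3 → Beta (d²=124582937.00)
P4 → Beta (d²=1241911850.00)
P5 → Kappa (d²=54436680.00)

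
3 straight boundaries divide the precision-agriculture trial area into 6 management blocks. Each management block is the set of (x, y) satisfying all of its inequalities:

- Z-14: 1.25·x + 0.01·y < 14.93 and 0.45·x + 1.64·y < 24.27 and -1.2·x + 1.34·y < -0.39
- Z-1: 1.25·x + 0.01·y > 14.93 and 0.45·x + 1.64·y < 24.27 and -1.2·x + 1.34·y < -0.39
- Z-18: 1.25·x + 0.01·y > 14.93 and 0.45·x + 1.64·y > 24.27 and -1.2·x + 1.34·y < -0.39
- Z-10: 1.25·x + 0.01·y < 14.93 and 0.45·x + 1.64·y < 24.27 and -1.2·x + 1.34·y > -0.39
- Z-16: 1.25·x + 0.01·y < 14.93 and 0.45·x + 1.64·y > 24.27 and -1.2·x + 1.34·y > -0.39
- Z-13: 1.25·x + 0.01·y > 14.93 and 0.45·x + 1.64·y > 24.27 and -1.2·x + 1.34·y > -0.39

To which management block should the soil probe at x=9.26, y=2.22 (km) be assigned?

1.25·9.26 + 0.01·2.22 = 11.597, which is < 14.93
0.45·9.26 + 1.64·2.22 = 7.808, which is < 24.27
-1.2·9.26 + 1.34·2.22 = -8.137, which is < -0.39
This sign pattern matches Z-14.

Z-14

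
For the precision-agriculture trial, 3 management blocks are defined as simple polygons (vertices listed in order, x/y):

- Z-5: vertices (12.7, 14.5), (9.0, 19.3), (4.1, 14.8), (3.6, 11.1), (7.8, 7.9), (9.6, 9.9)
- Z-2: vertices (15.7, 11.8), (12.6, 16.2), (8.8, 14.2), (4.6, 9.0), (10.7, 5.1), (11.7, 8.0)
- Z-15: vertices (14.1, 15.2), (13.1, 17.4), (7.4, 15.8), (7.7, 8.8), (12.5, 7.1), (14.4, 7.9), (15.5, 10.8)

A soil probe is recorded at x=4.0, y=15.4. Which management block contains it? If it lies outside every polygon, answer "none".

Cast a ray rightward from (4.0, 15.4). For each polygon, the edges (by vertex number in listed order) whose endpoints lie on opposite sides of y = 15.4, where each meets that height, and whether that is right or left of the point:
Z-5: 1–2 at x≈12.01 (right), 2–3 at x≈4.75 (right) → 2 crossings.
Z-2: 1–2 at x≈13.16 (right), 2–3 at x≈11.08 (right) → 2 crossings.
Z-15: 1–2 at x≈14.01 (right), 3–4 at x≈7.42 (right) → 2 crossings.
All counts are even, so the point lies outside every listed polygon.

none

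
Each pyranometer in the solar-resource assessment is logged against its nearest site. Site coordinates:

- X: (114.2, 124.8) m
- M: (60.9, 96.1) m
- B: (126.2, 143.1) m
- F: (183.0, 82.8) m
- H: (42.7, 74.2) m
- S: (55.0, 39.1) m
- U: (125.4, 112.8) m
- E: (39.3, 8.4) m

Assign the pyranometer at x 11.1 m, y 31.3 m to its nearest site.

E

Squared distances to each site:
X: 19371.860; M: 6679.080; B: 25747.250; F: 32201.860; H: 2838.970; S: 1988.050; U: 19706.740; E: 1319.650.
Minimum at E.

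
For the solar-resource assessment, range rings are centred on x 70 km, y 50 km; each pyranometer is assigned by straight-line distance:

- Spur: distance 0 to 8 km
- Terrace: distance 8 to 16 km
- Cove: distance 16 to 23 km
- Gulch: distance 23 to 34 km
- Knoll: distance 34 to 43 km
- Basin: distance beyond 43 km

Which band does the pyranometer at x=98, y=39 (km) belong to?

Gulch

Distance = √((98−70)² + (39−50)²) = √(784.000 + 121.000) = 30.083 km.
23 ≤ 30.083 < 34 → Gulch.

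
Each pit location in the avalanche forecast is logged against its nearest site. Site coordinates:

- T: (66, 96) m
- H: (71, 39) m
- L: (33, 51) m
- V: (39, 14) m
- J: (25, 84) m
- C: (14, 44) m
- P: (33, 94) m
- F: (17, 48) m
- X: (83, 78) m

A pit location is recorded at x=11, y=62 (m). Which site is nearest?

F

Squared distances to each site:
T: 4181.000; H: 4129.000; L: 605.000; V: 3088.000; J: 680.000; C: 333.000; P: 1508.000; F: 232.000; X: 5440.000.
Minimum at F.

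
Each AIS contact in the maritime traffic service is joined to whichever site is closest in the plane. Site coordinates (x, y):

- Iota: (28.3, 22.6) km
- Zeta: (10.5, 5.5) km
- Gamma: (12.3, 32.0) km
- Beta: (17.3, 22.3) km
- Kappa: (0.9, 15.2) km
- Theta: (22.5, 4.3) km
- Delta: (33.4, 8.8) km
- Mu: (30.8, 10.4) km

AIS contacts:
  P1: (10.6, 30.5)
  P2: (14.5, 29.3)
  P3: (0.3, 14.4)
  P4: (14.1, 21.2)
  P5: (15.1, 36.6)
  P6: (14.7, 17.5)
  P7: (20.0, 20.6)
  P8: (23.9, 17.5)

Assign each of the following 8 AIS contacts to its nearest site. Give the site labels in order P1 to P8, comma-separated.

P1 → Gamma (d²=5.14)
P2 → Gamma (d²=12.13)
P3 → Kappa (d²=1.00)
P4 → Beta (d²=11.45)
P5 → Gamma (d²=29.00)
P6 → Beta (d²=29.80)
P7 → Beta (d²=10.18)
P8 → Iota (d²=45.37)

Gamma, Gamma, Kappa, Beta, Gamma, Beta, Beta, Iota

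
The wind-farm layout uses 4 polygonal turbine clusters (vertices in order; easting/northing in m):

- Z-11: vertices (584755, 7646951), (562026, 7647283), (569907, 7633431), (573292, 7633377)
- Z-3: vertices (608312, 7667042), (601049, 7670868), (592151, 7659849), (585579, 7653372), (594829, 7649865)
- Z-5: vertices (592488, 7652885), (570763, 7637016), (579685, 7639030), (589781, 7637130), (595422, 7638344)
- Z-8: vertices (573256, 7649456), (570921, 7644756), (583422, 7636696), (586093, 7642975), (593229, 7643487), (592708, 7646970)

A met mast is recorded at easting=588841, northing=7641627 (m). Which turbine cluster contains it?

Cast a ray rightward from (588841, 7641627). For each polygon, the edges (by vertex number in listed order) whose endpoints lie on opposite sides of northing = 7641627, where each meets that height, and whether that is right or left of the point:
Z-11: 2–3 at easting≈565243.9 (left), 4–1 at easting≈580259.0 (left) → 0 crossings.
Z-3: no edge straddles that height → 0 crossings.
Z-5: 1–2 at easting≈577075.6 (left), 5–1 at easting≈594759.6 (right) → 1 crossing.
Z-8: 2–3 at easting≈575774.1 (left), 3–4 at easting≈585519.6 (left) → 0 crossings.
Only Z-5 has an odd count, so the point is inside Z-5.

Z-5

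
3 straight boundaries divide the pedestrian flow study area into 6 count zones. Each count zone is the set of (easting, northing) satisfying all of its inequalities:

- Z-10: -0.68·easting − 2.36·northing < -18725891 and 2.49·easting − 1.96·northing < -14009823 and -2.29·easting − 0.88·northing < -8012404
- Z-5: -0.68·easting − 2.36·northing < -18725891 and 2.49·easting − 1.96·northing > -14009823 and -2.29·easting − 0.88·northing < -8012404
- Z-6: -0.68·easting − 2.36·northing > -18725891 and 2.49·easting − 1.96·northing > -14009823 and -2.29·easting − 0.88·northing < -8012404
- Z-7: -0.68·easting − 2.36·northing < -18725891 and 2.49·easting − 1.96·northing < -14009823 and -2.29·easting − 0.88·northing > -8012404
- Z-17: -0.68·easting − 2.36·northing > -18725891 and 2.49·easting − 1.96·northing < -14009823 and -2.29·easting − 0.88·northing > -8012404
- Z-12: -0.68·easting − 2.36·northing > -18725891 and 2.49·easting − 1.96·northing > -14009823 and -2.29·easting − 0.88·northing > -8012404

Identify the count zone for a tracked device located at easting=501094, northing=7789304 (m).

-0.68·501094 − 2.36·7789304 = -18723501.360, which is > -18725891
2.49·501094 − 1.96·7789304 = -14019311.780, which is < -14009823
-2.29·501094 − 0.88·7789304 = -8002092.780, which is > -8012404
This sign pattern matches Z-17.

Z-17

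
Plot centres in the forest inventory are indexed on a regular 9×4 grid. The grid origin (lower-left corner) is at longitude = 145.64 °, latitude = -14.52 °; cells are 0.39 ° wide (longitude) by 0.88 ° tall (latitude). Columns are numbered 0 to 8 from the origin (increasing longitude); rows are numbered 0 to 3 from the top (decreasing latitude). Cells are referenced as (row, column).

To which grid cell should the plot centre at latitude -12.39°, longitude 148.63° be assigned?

(1, 7)

Column index: ⌊(148.63 − 145.64) / 0.39⌋ = ⌊7.667⌋ = 7
Row offset from origin: ⌊(-12.39 − -14.52) / 0.88⌋ = ⌊2.420⌋ = 2 → row 1 (counted from top)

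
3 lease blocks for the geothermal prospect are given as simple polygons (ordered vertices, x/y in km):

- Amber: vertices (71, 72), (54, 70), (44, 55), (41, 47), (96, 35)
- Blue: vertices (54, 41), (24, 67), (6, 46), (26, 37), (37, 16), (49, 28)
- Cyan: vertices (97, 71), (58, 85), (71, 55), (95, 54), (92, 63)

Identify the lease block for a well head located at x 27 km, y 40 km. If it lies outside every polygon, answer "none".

Blue

Cast a ray rightward from (27, 40). For each polygon, the edges (by vertex number in listed order) whose endpoints lie on opposite sides of y = 40, where each meets that height, and whether that is right or left of the point:
Amber: 4–5 at x≈73.1 (right), 5–1 at x≈92.6 (right) → 2 crossings.
Blue: 3–4 at x≈19.3 (left), 6–1 at x≈53.6 (right) → 1 crossing.
Cyan: no edge straddles that height → 0 crossings.
Only Blue has an odd count, so the point is inside Blue.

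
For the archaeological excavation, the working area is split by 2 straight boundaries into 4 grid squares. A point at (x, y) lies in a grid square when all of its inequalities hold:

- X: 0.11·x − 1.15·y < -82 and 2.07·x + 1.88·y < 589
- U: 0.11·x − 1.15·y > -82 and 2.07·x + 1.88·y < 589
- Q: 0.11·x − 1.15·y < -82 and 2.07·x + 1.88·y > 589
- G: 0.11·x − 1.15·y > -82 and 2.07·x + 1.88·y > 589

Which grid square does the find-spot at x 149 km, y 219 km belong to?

Q

0.11·149 − 1.15·219 = -235.460, which is < -82
2.07·149 + 1.88·219 = 720.150, which is > 589
This sign pattern matches Q.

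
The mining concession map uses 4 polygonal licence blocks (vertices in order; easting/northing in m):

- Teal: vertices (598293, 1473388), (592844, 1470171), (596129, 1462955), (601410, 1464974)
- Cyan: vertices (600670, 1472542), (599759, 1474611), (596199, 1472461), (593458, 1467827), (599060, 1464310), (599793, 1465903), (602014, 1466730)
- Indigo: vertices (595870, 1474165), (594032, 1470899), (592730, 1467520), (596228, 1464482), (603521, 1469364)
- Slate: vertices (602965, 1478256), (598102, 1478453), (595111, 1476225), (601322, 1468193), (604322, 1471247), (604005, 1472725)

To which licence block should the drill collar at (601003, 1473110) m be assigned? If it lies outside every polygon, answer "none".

Cast a ray rightward from (601003, 1473110). For each polygon, the edges (by vertex number in listed order) whose endpoints lie on opposite sides of northing = 1473110, where each meets that height, and whether that is right or left of the point:
Teal: 1–2 at easting≈597822.1 (left), 4–1 at easting≈598396.0 (left) → 0 crossings.
Cyan: 1–2 at easting≈600419.9 (left), 2–3 at easting≈597273.6 (left) → 0 crossings.
Indigo: 1–2 at easting≈595276.3 (left), 5–1 at easting≈597551.3 (left) → 0 crossings.
Slate: 3–4 at easting≈597519.8 (left), 6–1 at easting≈603932.6 (right) → 1 crossing.
Only Slate has an odd count, so the point is inside Slate.

Slate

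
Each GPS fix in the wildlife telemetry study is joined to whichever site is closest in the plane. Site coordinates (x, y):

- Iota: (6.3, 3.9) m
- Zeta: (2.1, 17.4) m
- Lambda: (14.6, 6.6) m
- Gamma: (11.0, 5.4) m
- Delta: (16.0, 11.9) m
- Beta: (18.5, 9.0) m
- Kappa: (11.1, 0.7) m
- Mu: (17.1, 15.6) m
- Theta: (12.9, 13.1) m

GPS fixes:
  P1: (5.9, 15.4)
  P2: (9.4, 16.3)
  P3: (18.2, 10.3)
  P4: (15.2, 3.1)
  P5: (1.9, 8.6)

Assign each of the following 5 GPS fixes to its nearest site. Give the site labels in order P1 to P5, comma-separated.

Zeta, Theta, Beta, Lambda, Iota

P1 → Zeta (d²=18.44)
P2 → Theta (d²=22.49)
P3 → Beta (d²=1.78)
P4 → Lambda (d²=12.61)
P5 → Iota (d²=41.45)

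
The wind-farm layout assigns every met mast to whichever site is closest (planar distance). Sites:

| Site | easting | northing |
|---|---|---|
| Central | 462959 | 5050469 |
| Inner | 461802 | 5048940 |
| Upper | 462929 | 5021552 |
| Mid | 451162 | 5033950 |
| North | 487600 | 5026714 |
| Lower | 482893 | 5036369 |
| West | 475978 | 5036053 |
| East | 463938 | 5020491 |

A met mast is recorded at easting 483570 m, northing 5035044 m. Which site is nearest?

Squared distances to each site:
Central: 662743946.000; Inner: 666944640.000; Upper: 608084945.000; Mid: 1051475300.000; North: 85629800.000; Lower: 2213954.000; West: 58656545.000; East: 597205233.000.
Minimum at Lower.

Lower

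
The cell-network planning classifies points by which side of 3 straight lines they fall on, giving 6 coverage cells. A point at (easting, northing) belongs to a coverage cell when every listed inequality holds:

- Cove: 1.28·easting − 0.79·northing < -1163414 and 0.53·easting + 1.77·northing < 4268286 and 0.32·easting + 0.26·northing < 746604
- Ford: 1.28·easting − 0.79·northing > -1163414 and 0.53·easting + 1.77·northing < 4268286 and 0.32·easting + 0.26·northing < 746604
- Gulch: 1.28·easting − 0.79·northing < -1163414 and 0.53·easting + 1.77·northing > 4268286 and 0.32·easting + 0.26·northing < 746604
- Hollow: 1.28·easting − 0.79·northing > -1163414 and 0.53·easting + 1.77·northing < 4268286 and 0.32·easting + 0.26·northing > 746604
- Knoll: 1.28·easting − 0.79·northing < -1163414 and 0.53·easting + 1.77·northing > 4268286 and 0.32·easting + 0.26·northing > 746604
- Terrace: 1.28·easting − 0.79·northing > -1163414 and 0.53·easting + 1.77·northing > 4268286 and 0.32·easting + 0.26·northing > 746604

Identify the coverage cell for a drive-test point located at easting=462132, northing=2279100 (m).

Gulch

1.28·462132 − 0.79·2279100 = -1208960.040, which is < -1163414
0.53·462132 + 1.77·2279100 = 4278936.960, which is > 4268286
0.32·462132 + 0.26·2279100 = 740448.240, which is < 746604
This sign pattern matches Gulch.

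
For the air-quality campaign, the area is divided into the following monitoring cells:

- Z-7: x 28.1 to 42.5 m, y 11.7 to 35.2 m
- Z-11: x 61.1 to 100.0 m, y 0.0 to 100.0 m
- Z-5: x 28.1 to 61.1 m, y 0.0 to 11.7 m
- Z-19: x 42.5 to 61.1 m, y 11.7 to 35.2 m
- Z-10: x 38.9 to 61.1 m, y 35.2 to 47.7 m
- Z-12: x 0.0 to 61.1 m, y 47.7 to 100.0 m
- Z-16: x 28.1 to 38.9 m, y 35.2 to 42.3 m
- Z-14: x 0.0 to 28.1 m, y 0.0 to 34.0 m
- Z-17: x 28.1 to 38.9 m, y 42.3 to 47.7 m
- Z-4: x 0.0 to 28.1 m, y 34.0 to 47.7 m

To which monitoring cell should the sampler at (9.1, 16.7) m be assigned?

The point has x = 9.1 and y = 16.7.
Only Z-14 satisfies 0.0 ≤ x ≤ 28.1 and 0.0 ≤ y ≤ 34.0.

Z-14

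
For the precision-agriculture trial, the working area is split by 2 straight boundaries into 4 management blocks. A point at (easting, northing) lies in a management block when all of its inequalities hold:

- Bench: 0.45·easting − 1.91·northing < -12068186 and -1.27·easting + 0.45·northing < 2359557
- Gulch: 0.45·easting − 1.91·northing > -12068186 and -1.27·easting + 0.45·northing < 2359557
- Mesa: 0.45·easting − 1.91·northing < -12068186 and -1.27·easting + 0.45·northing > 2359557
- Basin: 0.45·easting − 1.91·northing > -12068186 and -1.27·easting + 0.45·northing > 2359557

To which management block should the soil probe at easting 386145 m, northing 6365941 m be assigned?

Basin

0.45·386145 − 1.91·6365941 = -11985182.060, which is > -12068186
-1.27·386145 + 0.45·6365941 = 2374269.300, which is > 2359557
This sign pattern matches Basin.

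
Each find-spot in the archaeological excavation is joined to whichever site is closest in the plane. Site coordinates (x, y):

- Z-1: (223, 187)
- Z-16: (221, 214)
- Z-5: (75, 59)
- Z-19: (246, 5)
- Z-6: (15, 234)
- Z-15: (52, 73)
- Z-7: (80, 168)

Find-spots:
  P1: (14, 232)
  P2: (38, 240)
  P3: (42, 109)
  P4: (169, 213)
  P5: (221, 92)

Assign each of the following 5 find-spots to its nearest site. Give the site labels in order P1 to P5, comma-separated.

P1 → Z-6 (d²=5.00)
P2 → Z-6 (d²=565.00)
P3 → Z-15 (d²=1396.00)
P4 → Z-16 (d²=2705.00)
P5 → Z-19 (d²=8194.00)

Z-6, Z-6, Z-15, Z-16, Z-19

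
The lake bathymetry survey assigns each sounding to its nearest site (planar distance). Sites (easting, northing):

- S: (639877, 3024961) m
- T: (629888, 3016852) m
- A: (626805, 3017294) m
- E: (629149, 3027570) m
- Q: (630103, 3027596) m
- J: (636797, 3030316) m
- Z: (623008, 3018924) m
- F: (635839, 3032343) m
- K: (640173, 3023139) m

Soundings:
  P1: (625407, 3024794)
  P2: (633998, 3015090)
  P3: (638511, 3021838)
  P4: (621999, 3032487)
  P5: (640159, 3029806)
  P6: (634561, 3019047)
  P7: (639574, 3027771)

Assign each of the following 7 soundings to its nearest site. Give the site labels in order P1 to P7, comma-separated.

P1 → E (d²=21708740.00)
P2 → T (d²=19996744.00)
P3 → K (d²=4454845.00)
P4 → E (d²=75299389.00)
P5 → J (d²=11563144.00)
P6 → T (d²=26654954.00)
P7 → S (d²=7987909.00)

E, T, K, E, J, T, S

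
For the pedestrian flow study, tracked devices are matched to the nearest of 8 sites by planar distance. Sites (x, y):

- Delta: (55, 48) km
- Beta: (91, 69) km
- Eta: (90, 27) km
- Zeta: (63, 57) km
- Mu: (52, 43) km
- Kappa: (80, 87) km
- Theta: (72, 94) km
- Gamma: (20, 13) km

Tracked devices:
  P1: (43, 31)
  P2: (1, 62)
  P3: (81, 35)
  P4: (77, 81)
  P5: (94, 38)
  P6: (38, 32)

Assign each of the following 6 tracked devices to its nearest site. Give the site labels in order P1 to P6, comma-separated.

P1 → Mu (d²=225.00)
P2 → Gamma (d²=2762.00)
P3 → Eta (d²=145.00)
P4 → Kappa (d²=45.00)
P5 → Eta (d²=137.00)
P6 → Mu (d²=317.00)

Mu, Gamma, Eta, Kappa, Eta, Mu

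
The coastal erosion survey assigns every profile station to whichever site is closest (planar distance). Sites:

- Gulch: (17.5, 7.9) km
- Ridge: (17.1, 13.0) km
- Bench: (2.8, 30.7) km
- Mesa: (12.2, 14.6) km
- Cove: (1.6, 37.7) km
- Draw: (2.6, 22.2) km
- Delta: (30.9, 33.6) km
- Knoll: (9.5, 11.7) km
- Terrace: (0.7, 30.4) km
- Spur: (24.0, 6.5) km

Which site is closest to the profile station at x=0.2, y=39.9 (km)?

Squared distances to each site:
Gulch: 1323.290; Ridge: 1009.220; Bench: 91.400; Mesa: 784.090; Cove: 6.800; Draw: 319.050; Delta: 982.180; Knoll: 881.730; Terrace: 90.500; Spur: 1682.000.
Minimum at Cove.

Cove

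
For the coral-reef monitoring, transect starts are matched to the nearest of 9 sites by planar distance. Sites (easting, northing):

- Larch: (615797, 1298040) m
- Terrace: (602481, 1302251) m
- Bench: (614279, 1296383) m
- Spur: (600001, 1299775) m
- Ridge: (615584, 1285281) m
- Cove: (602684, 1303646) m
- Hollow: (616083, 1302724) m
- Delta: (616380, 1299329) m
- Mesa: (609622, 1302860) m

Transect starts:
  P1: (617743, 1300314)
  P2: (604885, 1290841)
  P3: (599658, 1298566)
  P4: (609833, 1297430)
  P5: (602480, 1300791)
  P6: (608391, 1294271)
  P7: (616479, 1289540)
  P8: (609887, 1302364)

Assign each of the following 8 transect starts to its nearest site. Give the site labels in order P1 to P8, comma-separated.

P1 → Delta (d²=2827994.00)
P2 → Spur (d²=103669812.00)
P3 → Spur (d²=1579330.00)
P4 → Bench (d²=20863125.00)
P5 → Terrace (d²=2131601.00)
P6 → Bench (d²=39129088.00)
P7 → Ridge (d²=18940106.00)
P8 → Mesa (d²=316241.00)

Delta, Spur, Spur, Bench, Terrace, Bench, Ridge, Mesa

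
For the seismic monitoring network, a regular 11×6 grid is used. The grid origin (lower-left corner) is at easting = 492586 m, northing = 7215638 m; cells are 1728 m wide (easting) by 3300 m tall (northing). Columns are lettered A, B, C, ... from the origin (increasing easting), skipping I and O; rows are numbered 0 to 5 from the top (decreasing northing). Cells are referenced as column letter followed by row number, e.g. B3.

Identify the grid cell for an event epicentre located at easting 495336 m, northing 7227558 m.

Column index: ⌊(495336 − 492586) / 1728⌋ = ⌊1.591⌋ = 1 → column B
Row offset from origin: ⌊(7227558 − 7215638) / 3300⌋ = ⌊3.612⌋ = 3 → row 2 (counted from top)

B2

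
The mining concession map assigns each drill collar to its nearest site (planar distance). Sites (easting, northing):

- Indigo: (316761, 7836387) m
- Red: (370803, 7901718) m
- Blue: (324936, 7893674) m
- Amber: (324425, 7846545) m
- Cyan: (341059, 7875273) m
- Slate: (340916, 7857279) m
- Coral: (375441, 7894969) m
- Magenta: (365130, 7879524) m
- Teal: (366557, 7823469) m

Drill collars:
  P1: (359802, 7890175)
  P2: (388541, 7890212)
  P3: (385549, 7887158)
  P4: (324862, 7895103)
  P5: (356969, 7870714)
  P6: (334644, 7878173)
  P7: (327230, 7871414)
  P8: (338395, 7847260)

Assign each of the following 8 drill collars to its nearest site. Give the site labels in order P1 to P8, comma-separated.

P1 → Magenta (d²=141831385.00)
P2 → Coral (d²=194239049.00)
P3 → Coral (d²=163183385.00)
P4 → Blue (d²=2047517.00)
P5 → Magenta (d²=144218021.00)
P6 → Cyan (d²=49562225.00)
P7 → Cyan (d²=206133122.00)
P8 → Slate (d²=106735802.00)

Magenta, Coral, Coral, Blue, Magenta, Cyan, Cyan, Slate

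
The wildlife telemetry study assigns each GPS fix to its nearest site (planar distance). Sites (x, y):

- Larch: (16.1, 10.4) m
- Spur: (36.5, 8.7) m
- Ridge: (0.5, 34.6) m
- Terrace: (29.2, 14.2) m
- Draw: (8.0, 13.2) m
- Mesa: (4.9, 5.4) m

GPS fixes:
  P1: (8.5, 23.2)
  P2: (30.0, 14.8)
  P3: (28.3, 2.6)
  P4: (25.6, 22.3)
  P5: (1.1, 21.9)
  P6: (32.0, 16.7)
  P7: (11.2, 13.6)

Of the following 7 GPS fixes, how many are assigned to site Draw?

3

P1 → Draw
P2 → Terrace
P3 → Spur
P4 → Terrace
P5 → Draw
P6 → Terrace
P7 → Draw
3 of the 7 go to Draw.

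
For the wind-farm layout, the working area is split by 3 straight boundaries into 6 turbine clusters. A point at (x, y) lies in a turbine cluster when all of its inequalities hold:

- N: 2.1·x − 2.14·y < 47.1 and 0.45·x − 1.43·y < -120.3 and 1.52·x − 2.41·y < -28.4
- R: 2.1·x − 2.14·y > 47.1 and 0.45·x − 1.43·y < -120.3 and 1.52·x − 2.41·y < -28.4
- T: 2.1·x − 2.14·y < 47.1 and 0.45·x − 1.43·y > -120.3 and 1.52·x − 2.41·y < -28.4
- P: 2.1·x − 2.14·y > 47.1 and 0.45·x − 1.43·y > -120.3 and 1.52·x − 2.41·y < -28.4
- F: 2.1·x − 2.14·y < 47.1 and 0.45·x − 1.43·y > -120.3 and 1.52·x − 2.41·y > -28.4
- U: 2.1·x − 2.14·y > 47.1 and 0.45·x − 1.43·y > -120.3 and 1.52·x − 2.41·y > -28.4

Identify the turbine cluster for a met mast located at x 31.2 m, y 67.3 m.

T

2.1·31.2 − 2.14·67.3 = -78.502, which is < 47.1
0.45·31.2 − 1.43·67.3 = -82.199, which is > -120.3
1.52·31.2 − 2.41·67.3 = -114.769, which is < -28.4
This sign pattern matches T.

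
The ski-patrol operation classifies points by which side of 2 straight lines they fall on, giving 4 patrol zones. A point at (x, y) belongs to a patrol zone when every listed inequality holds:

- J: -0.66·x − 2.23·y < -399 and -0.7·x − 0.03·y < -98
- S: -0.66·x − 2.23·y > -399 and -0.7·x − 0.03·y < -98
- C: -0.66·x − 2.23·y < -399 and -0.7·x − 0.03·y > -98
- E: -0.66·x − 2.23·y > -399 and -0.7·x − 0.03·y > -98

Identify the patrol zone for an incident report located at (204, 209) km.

J

-0.66·204 − 2.23·209 = -600.710, which is < -399
-0.7·204 − 0.03·209 = -149.070, which is < -98
This sign pattern matches J.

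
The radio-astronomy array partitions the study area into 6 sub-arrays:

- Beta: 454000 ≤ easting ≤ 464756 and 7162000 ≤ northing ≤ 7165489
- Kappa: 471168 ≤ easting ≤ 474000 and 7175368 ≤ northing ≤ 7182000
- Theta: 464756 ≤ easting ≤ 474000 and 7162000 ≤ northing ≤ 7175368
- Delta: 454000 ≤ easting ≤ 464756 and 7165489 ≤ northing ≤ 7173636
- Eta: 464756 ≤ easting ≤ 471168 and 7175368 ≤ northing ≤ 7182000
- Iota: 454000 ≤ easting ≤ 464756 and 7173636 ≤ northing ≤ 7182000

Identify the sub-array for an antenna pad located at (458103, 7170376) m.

Delta

The point has easting = 458103 and northing = 7170376.
Only Delta satisfies 454000 ≤ easting ≤ 464756 and 7165489 ≤ northing ≤ 7173636.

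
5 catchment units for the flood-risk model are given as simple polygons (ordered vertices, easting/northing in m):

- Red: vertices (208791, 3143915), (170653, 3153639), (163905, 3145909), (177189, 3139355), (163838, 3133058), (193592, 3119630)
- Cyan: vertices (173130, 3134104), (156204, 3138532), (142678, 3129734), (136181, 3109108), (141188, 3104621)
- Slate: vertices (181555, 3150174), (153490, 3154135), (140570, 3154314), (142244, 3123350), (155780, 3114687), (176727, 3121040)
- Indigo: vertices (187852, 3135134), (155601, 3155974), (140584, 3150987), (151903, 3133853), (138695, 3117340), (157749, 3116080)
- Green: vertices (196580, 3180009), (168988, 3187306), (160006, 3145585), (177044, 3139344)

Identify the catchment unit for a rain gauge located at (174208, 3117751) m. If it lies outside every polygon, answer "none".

Cast a ray rightward from (174208, 3117751). For each polygon, the edges (by vertex number in listed order) whose endpoints lie on opposite sides of northing = 3117751, where each meets that height, and whether that is right or left of the point:
Red: no edge straddles that height → 0 crossings.
Cyan: 3–4 at easting≈138903.5 (left), 5–1 at easting≈155413.1 (left) → 0 crossings.
Slate: 4–5 at easting≈150992.5 (left), 5–6 at easting≈165882.6 (left) → 0 crossings.
Indigo: 4–5 at easting≈139023.7 (left), 6–1 at easting≈160389.0 (left) → 0 crossings.
Green: no edge straddles that height → 0 crossings.
All counts are even, so the point lies outside every listed polygon.

none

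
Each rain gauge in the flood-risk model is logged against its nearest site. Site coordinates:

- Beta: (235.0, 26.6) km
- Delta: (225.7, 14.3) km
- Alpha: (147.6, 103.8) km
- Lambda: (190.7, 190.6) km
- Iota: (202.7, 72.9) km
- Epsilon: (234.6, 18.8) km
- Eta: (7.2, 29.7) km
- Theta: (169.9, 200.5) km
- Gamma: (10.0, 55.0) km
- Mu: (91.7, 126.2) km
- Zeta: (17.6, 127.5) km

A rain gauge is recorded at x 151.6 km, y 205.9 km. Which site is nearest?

Theta

Squared distances to each site:
Beta: 39104.050; Delta: 42201.370; Alpha: 10440.410; Lambda: 1762.900; Iota: 20300.210; Epsilon: 41895.410; Eta: 51897.800; Theta: 364.050; Gamma: 42821.370; Mu: 9940.100; Zeta: 24102.560.
Minimum at Theta.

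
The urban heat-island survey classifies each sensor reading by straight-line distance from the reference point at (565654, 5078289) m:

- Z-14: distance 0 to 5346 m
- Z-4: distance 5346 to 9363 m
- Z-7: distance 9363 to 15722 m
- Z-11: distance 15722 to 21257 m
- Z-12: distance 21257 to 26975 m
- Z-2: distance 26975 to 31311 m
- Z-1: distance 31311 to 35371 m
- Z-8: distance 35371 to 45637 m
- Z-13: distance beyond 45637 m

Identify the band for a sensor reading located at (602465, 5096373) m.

Z-8

Distance = √((602465−565654)² + (5096373−5078289)²) = √(1355049721.000 + 327031056.000) = 41013.178 m.
35371 ≤ 41013.178 < 45637 → Z-8.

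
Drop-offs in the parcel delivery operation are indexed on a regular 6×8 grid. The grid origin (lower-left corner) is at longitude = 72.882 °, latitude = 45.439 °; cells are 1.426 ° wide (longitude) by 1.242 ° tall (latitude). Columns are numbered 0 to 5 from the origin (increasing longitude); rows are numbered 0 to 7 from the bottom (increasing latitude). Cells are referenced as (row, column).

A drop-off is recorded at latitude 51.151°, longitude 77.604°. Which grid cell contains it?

(4, 3)

Column index: ⌊(77.604 − 72.882) / 1.426⌋ = ⌊3.311⌋ = 3
Row offset from origin: ⌊(51.151 − 45.439) / 1.242⌋ = ⌊4.599⌋ = 4 → row 4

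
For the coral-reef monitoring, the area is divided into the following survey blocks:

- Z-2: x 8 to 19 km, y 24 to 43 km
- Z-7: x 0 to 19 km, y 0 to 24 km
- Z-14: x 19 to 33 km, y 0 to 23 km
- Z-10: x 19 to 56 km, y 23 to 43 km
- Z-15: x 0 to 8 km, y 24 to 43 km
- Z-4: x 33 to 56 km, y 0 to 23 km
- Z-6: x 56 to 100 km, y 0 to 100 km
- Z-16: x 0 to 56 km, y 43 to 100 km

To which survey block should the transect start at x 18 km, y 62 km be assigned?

Z-16

The point has x = 18 and y = 62.
Only Z-16 satisfies 0 ≤ x ≤ 56 and 43 ≤ y ≤ 100.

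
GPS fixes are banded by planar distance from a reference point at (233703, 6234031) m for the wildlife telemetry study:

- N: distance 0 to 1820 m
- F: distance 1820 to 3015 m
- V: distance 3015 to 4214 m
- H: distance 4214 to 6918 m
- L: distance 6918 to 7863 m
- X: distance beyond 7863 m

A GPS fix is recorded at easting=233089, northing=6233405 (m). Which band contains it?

N

Distance = √((233089−233703)² + (6233405−6234031)²) = √(376996.000 + 391876.000) = 876.853 m.
0 ≤ 876.853 < 1820 → N.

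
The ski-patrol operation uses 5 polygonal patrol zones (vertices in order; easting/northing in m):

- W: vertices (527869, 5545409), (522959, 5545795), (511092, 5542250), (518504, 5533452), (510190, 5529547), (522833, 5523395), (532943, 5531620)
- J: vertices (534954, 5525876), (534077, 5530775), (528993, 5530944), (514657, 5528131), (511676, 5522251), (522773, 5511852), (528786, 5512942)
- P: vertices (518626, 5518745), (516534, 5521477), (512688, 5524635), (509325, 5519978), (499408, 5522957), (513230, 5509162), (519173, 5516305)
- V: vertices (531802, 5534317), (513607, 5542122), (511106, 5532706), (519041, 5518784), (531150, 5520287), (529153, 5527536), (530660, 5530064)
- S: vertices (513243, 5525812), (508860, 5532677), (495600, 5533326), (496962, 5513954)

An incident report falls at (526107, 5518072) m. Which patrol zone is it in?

J

Cast a ray rightward from (526107, 5518072). For each polygon, the edges (by vertex number in listed order) whose endpoints lie on opposite sides of northing = 5518072, where each meets that height, and whether that is right or left of the point:
W: no edge straddles that height → 0 crossings.
J: 5–6 at easting≈516135.5 (left), 7–1 at easting≈531232.4 (right) → 1 crossing.
P: 5–6 at easting≈504302.6 (left), 7–1 at easting≈518776.9 (left) → 0 crossings.
V: no edge straddles that height → 0 crossings.
S: 3–4 at easting≈496672.5 (left), 4–1 at easting≈502616.0 (left) → 0 crossings.
Only J has an odd count, so the point is inside J.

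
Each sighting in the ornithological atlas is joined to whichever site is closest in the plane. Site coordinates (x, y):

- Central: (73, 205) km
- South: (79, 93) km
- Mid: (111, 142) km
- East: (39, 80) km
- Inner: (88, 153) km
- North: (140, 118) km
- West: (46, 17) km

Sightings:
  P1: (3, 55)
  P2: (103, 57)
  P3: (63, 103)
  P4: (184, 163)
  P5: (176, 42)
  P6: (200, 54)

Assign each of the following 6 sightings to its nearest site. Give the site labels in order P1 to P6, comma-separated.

East, South, South, North, North, North

P1 → East (d²=1921.00)
P2 → South (d²=1872.00)
P3 → South (d²=356.00)
P4 → North (d²=3961.00)
P5 → North (d²=7072.00)
P6 → North (d²=7696.00)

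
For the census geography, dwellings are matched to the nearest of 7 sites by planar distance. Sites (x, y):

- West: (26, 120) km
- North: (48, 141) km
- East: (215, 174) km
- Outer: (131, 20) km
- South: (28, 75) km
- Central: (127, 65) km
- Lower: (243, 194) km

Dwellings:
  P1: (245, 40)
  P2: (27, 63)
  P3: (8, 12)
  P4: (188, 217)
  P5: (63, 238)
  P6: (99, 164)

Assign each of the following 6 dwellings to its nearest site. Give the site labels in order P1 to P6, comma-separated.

P1 → Outer (d²=13396.00)
P2 → South (d²=145.00)
P3 → South (d²=4369.00)
P4 → East (d²=2578.00)
P5 → North (d²=9634.00)
P6 → North (d²=3130.00)

Outer, South, South, East, North, North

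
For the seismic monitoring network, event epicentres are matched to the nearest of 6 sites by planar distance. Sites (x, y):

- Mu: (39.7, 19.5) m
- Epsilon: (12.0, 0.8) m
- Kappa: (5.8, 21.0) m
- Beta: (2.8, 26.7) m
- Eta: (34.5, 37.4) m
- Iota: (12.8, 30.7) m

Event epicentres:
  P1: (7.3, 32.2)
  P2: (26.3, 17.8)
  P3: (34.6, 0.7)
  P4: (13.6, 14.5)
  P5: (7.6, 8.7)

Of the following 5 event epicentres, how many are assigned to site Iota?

P1 → Iota
P2 → Mu
P3 → Mu
P4 → Kappa
P5 → Epsilon
1 of the 5 goes to Iota.

1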